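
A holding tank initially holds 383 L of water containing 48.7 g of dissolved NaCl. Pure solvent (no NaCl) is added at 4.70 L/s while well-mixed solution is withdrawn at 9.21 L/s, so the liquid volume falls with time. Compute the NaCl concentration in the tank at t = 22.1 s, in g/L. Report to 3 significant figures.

Let m(t) be the amount of NaCl. Volume: V(t) = V₀ + (Q_in − Q_out) t = 383 − 4.5100 t; V(22.1) = 283.33 L.
No NaCl enters, so dm/dt = −Q_out · (m/V).
Separate: dm/m = −Q_out dt/V(t) ⇒ ln(m/m₀) = −(Q_out/(Q_in−Q_out)) ln(V/V₀).
m = m₀ (V₀/V)^(Q_out/(Q_in−Q_out)) = 48.7 × (383/283.33)^(-2.0421) = 26.315 g.
C = m/V = 26.315/283.33 = 0.092877 g/L.

0.0929 g/L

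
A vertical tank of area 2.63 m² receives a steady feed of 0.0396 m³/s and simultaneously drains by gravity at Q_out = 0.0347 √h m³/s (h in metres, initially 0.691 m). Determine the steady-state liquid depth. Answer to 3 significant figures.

Level balance: A dh/dt = 0.0396 − 0.0347 √h. Setting dh/dt = 0:
Q_in = 0.0347 √h_ss ⇒ √h_ss = 0.0396/0.0347 = 1.1412.
h_ss = 1.1412² = 1.3024 m. (Since h₀ = 0.691 m < h_ss, the level will rise toward this value.)

1.30 m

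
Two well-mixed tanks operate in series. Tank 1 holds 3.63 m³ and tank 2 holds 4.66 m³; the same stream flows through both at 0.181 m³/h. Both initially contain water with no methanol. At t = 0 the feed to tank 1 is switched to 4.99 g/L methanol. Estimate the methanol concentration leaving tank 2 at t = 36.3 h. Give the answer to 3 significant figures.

2.36 g/L

Time constants: τᵢ = Vᵢ/Q for each well-mixed tank.
τ₁ = 3.63/0.181 = 20.055 h; τ₂ = 4.66/0.181 = 25.746 h.
Tank 1: C₁ = C_in(1 − e^(−t/τ₁)). Tank 2 (τ₁ ≠ τ₂): C₂ = C_in[1 − (τ₁ e^(−t/τ₁) − τ₂ e^(−t/τ₂))/(τ₁ − τ₂)].
At t = 36.3: e^(−t/τ₁) = 0.16365, e^(−t/τ₂) = 0.24416.
C₂ = 4.99·[1 − (20.055·0.16365 − 25.746·0.24416)/(-5.6906)] = 4.99·0.47212 = 2.3559 g/L.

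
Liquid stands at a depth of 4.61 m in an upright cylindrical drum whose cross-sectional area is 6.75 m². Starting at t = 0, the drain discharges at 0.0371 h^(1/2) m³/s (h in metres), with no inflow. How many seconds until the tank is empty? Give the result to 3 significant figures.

781 s

With no inflow, A dh/dt = −0.0371 √h.
Separate and integrate: 2(√h − √h₀) = −(0.0371/A) t.
Tank is empty when √h = 0: t_empty = 2A√h₀/0.0371.
t_empty = 2·6.75·√4.61/0.0371 = 13.500·2.1471/0.0371 = 781.29 s.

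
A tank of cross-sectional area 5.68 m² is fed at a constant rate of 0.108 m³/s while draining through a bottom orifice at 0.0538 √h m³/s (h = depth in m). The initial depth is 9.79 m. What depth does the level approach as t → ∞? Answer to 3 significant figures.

4.03 m

A dh/dt = Q_in − 0.0538 √h. Steady state requires inflow = outflow:
Q_in = 0.0538 √h_ss ⇒ √h_ss = 0.108/0.0538 = 2.0074.
h_ss = 2.0074² = 4.0298 m. (Since h₀ = 9.79 m > h_ss, the level will fall toward this value.)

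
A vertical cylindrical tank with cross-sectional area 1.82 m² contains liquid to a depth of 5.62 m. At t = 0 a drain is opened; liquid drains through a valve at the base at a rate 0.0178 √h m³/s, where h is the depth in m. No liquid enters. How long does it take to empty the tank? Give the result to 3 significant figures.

485 s

With no inflow, A dh/dt = −0.0178 √h.
This is separable: 2 d(√h)/dt = −0.0178/A, so √h = √h₀ − (0.0178/(2A)) t.
Set h = 0: 2√h₀ = (0.0178/A) t_empty ⇒ t_empty = 2A√h₀/0.0178.
t_empty = 2·1.82·√5.62/0.0178 = 3.6400·2.3707/0.0178 = 484.79 s.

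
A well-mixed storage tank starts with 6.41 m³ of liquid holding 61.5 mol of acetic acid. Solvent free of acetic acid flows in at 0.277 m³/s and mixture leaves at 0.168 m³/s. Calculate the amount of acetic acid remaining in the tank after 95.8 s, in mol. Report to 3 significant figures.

13.9 mol

Let m(t) be the amount of acetic acid. Volume: V(t) = V₀ + (Q_in − Q_out) t = 6.41 + 0.10900 t; V(95.8) = 16.852 m³.
Solute balance: dm/dt = 0 − Q_out C = −Q_out m/V(t).
Separate: dm/m = −Q_out dt/V(t) ⇒ ln(m/m₀) = −(Q_out/(Q_in−Q_out)) ln(V/V₀).
m = m₀ (V₀/V)^(Q_out/(Q_in−Q_out)) = 61.5 × (6.41/16.852)^(1.5413) = 13.863 mol.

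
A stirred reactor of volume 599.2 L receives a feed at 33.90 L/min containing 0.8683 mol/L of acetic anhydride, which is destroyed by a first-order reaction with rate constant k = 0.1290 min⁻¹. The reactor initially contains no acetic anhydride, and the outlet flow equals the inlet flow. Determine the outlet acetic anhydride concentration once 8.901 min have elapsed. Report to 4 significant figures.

0.2140 mol/L

V dC/dt = Q(C_in − C) − k V C.
dC/dt = (Q/V) C_in − (Q/V + k) C; effective rate a = Q/V + k = 0.0565754 + 0.1290 = 0.185575 min⁻¹.
C_ss = Q C_in/(Q + kV) = 0.264714 mol/L; C(t) = C_ss + (C₀ − C_ss) e^(−a t).
C(8.901) = 0.264714 + (-0.264714)·e^(−0.185575·8.901) = 0.264714 + (-0.264714)·0.191703 = 0.213968 mol/L.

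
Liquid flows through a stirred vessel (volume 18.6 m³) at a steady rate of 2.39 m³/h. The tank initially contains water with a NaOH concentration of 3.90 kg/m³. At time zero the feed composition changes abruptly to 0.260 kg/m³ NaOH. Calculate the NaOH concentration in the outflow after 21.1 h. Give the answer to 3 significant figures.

0.502 kg/m³

Accumulation = in − out for the solute gives V dC/dt = Q(C_in − C).
So dC/dt = (C_in − C)/τ with τ = V/Q = 18.6/2.39 = 7.7824 h.
Solution: C(t) = C_in + (C₀ − C_in) e^(−t/τ).
C(21.1) = 0.260 + (3.90 − 0.260)·e^(−21.1/7.7824) = 0.260 + (3.6400)·0.066455 = 0.50189 kg/m³.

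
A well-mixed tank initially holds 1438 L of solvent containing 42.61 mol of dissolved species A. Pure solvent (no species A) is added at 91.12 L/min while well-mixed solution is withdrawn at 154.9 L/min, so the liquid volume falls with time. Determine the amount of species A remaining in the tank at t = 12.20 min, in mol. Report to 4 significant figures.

Let m(t) be the amount of species A. Volume: V(t) = V₀ + (Q_in − Q_out) t = 1438 − 63.7800 t; V(12.20) = 659.884 L.
Solute balance: dm/dt = 0 − Q_out C = −Q_out m/V(t).
Separate: dm/m = −Q_out dt/V(t) ⇒ ln(m/m₀) = −(Q_out/(Q_in−Q_out)) ln(V/V₀).
m = m₀ (V₀/V)^(Q_out/(Q_in−Q_out)) = 42.61 × (1438/659.884)^(-2.42866) = 6.42564 mol.

6.426 mol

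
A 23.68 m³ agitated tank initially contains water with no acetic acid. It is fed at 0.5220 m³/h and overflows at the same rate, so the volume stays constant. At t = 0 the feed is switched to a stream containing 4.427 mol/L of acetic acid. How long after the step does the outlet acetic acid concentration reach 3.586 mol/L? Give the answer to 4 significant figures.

Species balance: V dC/dt = Q(C_in − C) ⇒ τ = V/Q = 45.3640 h.
C(t) = C_in + (C₀ − C_in) e^(−t/τ). Set C = 3.586 and solve for t:
e^(−t/τ) = (C − C_in)/(C₀ − C_in) = (3.586 − 4.427)/(0 − 4.427) = 0.189971
t = −τ ln(…) = 45.3640 × 1.66089 = 75.3444 h.

75.34 h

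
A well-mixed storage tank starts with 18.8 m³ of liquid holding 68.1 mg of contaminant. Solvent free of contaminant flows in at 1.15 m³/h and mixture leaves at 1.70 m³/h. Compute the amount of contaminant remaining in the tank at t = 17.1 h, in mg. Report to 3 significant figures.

7.98 mg

Total volume: dV/dt = Q_in − Q_out = -0.55000 m³/h, so V(t) = 18.8 − 0.55000 t and V(17.1) = 9.3950 m³.
Species balance (pure solvent in): dm/dt = −Q_out · m/V(t).
dm/m = −Q_out dt/(V₀ − 0.55000 t); integrating gives ln(m/m₀) = −(Q_out/(Q_in−Q_out)) ln(V/V₀).
m = m₀ (V₀/V)^(Q_out/(Q_in−Q_out)) = 68.1 × (18.8/9.3950)^(-3.0909) = 7.9795 mg.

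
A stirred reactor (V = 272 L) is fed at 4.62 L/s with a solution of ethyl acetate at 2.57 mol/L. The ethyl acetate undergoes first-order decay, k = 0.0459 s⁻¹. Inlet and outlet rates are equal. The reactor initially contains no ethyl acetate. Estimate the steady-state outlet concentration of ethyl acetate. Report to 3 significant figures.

V dC/dt = Q(C_in − C) − k V C.
At steady state: 0 = Q C_in − (Q + kV) C_ss, so C_ss = Q C_in/(Q + kV).
C_ss = 4.62·2.57/(4.62 + 0.0459·272) = 11.873/17.105 = 0.69416 mol/L.

0.694 mol/L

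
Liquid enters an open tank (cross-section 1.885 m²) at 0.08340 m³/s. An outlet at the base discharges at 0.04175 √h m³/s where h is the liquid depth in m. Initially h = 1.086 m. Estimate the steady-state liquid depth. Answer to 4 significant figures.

A dh/dt = Q_in − 0.04175 √h. Steady state requires inflow = outflow:
Q_in = 0.04175 √h_ss ⇒ √h_ss = 0.08340/0.04175 = 1.99760.
h_ss = 1.99760² = 3.99042 m. (Since h₀ = 1.086 m < h_ss, the level will rise toward this value.)

3.990 m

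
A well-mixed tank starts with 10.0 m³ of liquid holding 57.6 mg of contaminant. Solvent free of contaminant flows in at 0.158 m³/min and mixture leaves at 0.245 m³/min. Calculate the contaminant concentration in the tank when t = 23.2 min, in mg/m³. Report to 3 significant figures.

3.82 mg/m³

Total volume: dV/dt = Q_in − Q_out = -0.087000 m³/min, so V(t) = 10.0 − 0.087000 t and V(23.2) = 7.9816 m³.
Solute balance: dm/dt = 0 − Q_out C = −Q_out m/V(t).
dm/m = −Q_out dt/(V₀ − 0.087000 t); integrating gives ln(m/m₀) = −(Q_out/(Q_in−Q_out)) ln(V/V₀).
m = m₀ (V₀/V)^(Q_out/(Q_in−Q_out)) = 57.6 × (10.0/7.9816)^(-2.8161) = 30.528 mg.
C = m/V = 30.528/7.9816 = 3.8248 mg/m³.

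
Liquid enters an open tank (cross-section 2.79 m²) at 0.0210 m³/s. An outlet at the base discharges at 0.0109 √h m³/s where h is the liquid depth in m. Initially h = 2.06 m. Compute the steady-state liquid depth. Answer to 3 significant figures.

Volume balance on the tank: A dh/dt = Q_in − 0.0109 √h. At steady state dh/dt = 0:
Q_in = 0.0109 √h_ss ⇒ √h_ss = 0.0210/0.0109 = 1.9266.
h_ss = 1.9266² = 3.7118 m. (Since h₀ = 2.06 m < h_ss, the level will rise toward this value.)

3.71 m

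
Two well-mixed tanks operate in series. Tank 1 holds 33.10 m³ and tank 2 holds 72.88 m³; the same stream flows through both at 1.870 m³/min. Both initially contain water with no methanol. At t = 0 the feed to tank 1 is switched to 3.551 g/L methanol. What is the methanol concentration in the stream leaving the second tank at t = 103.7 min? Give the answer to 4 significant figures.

Species balance on tank i: dCᵢ/dt = (Cᵢ₋₁ − Cᵢ)/τᵢ with τᵢ = Vᵢ/Q.
τ₁ = 33.10/1.870 = 17.7005 min; τ₂ = 72.88/1.870 = 38.9733 min.
Solving the cascade with C₁(0)=C₂(0)=0 gives C₂(t) = C_in[1 − (τ₁ e^(−t/τ₁) − τ₂ e^(−t/τ₂))/(τ₁ − τ₂)].
At t = 103.7: e^(−t/τ₁) = 0.00285530, e^(−t/τ₂) = 0.0698924.
C₂ = 3.551·[1 − (17.7005·0.00285530 − 38.9733·0.0698924)/(-21.2727)] = 3.551·0.874328 = 3.10474 g/L.

3.105 g/L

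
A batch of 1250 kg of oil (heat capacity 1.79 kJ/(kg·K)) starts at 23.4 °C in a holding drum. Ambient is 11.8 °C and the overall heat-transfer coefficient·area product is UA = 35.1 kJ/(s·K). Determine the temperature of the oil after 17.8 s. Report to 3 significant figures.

First-law balance (no shaft work): M c_p dT/dt = −UA(T − T_amb).
dT/dt = (T_ss − T)/τ with T_ss = T_amb = 11.800 °C, τ = M c_p/UA = 1250·1.79/35.1 = 63.746 s.
Solution: T(t) = T_ss + (T₀ − T_ss) e^(−t/τ).
T(17.8) = 11.800 + (11.600)·0.75636 = 20.574 °C.

20.6 °C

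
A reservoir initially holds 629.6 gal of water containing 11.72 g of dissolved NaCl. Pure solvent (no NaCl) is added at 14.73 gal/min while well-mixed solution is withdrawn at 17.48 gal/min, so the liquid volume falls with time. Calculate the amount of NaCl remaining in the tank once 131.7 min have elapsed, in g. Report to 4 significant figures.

0.05073 g

Total volume: dV/dt = Q_in − Q_out = -2.75000 gal/min, so V(t) = 629.6 − 2.75000 t and V(131.7) = 267.425 gal.
Species balance (pure solvent in): dm/dt = −Q_out · m/V(t).
Separate: dm/m = −Q_out dt/V(t) ⇒ ln(m/m₀) = −(Q_out/(Q_in−Q_out)) ln(V/V₀).
m = m₀ (V₀/V)^(Q_out/(Q_in−Q_out)) = 11.72 × (629.6/267.425)^(-6.35636) = 0.0507263 g.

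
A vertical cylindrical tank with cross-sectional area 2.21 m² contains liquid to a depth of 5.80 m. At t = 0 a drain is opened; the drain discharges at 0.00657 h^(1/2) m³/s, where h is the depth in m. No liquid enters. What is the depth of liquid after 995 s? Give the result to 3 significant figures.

A dh/dt = −Q_out = −0.00657 √h.
Separate and integrate: 2(√h − √h₀) = −(0.00657/A) t.
√h = √5.80 − 0.00657·995/(2·2.21) = 2.4083 − 1.4790 = 0.92933.
h = 0.92933² = 0.86365 m.

0.864 m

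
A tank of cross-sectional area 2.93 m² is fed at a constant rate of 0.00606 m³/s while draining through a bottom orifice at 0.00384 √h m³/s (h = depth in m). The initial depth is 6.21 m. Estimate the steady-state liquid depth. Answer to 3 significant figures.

Level balance: A dh/dt = 0.00606 − 0.00384 √h. Setting dh/dt = 0:
Q_in = 0.00384 √h_ss ⇒ √h_ss = 0.00606/0.00384 = 1.5781.
h_ss = 1.5781² = 2.4905 m. (Since h₀ = 6.21 m > h_ss, the level will fall toward this value.)

2.49 m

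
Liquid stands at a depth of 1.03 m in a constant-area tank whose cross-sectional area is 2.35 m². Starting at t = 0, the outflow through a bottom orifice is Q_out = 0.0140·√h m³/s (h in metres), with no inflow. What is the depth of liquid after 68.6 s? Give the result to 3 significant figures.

A dh/dt = −Q_out = −0.0140 √h.
Separate and integrate: 2(√h − √h₀) = −(0.0140/A) t.
√h = √1.03 − 0.0140·68.6/(2·2.35) = 1.0149 − 0.20434 = 0.81055.
h = 0.81055² = 0.65699 m.

0.657 m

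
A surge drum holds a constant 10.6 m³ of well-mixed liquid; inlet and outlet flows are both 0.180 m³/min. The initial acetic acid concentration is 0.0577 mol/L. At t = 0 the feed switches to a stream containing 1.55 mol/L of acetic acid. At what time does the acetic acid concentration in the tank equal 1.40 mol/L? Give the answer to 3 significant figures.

Species balance: V dC/dt = Q(C_in − C) ⇒ τ = V/Q = 58.889 min.
C(t) = C_in + (C₀ − C_in) e^(−t/τ). Set C = 1.40 and solve for t:
e^(−t/τ) = (C − C_in)/(C₀ − C_in) = (1.40 − 1.55)/(0.0577 − 1.55) = 0.10052
t = −τ ln(…) = 58.889 × 2.2974 = 135.29 min.

135 min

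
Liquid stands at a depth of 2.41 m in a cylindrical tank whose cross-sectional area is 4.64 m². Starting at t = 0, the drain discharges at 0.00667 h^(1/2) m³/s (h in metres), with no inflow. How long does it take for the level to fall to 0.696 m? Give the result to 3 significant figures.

999 s

A dh/dt = −Q_out = −0.00667 √h.
Separate and integrate: 2(√h − √h₀) = −(0.00667/A) t.
t = 2A(√h₀ − √h)/0.00667 = 2·4.64·(√2.41 − √0.696)/0.00667
  = 9.2800 × (1.5524 − 0.83427) / 0.00667 = 999.17 s.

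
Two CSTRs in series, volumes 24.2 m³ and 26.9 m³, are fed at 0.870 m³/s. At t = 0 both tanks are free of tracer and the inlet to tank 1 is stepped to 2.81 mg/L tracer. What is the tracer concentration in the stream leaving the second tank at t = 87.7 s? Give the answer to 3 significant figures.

2.24 mg/L

Species balance on tank i: dCᵢ/dt = (Cᵢ₋₁ − Cᵢ)/τᵢ with τᵢ = Vᵢ/Q.
τ₁ = 24.2/0.870 = 27.816 s; τ₂ = 26.9/0.870 = 30.920 s.
Tank 1: C₁ = C_in(1 − e^(−t/τ₁)). Tank 2 (τ₁ ≠ τ₂): C₂ = C_in[1 − (τ₁ e^(−t/τ₁) − τ₂ e^(−t/τ₂))/(τ₁ − τ₂)].
At t = 87.7: e^(−t/τ₁) = 0.042730, e^(−t/τ₂) = 0.058637.
C₂ = 2.81·[1 − (27.816·0.042730 − 30.920·0.058637)/(-3.1034)] = 2.81·0.79879 = 2.2446 mg/L.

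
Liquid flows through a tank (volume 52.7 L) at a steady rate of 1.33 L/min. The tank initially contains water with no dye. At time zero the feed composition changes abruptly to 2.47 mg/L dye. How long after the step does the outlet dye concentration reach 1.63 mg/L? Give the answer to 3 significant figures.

42.7 min

Species balance on the tank: V dC/dt = Q(C_in − C), so τ = V/Q = 39.624 min.
C(t) = C_in + (C₀ − C_in) e^(−t/τ). Set C = 1.63 and solve for t:
e^(−t/τ) = (C − C_in)/(C₀ − C_in) = (1.63 − 2.47)/(0 − 2.47) = 0.34008
t = −τ ln(…) = 39.624 × 1.0786 = 42.737 min.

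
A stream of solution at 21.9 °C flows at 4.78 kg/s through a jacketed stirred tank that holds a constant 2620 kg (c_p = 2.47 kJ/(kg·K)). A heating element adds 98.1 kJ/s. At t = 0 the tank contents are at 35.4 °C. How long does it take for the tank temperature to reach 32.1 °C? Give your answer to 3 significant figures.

553 s

M c_p dT/dt = ṁ c_p (T_in − T) + Q̇.
τ = M/ṁ = 548.12 s; T_ss = T_in + Q̇/(ṁ c_p) = 30.209 °C.
T(t) = T_ss + (T₀ − T_ss) e^(−t/τ). Set T = 32.1:
e^(−t/τ) = (32.1 − 30.209)/(35.4 − 30.209) = 0.36430
t = −548.12 · ln(0.36430) = 553.48 s.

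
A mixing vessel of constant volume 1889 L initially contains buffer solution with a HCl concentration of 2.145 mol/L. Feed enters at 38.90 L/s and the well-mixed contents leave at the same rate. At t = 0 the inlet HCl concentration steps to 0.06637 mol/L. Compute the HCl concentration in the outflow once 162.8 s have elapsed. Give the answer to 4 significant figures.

0.1391 mol/L

Species balance on the tank: V dC/dt = Q(C_in − C).
So dC/dt = (C_in − C)/τ with τ = V/Q = 1889/38.90 = 48.5604 s.
Integrating: C(t) = C_in + (C₀ − C_in) e^(−t/τ).
C(162.8) = 0.06637 + (2.145 − 0.06637)·e^(−162.8/48.5604) = 0.06637 + (2.07863)·0.0349959 = 0.139113 mol/L.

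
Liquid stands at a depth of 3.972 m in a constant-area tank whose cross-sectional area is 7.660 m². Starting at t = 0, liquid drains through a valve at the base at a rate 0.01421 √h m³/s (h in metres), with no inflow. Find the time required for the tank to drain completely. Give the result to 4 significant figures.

2149 s

A dh/dt = −Q_out = −0.01421 √h.
∫ h^(−1/2) dh = −(0.01421/A) ∫ dt, giving 2√h = 2√h₀ − (0.01421/A) t.
Tank is empty when √h = 0: t_empty = 2A√h₀/0.01421.
t_empty = 2·7.660·√3.972/0.01421 = 15.3200·1.99299/0.01421 = 2148.67 s.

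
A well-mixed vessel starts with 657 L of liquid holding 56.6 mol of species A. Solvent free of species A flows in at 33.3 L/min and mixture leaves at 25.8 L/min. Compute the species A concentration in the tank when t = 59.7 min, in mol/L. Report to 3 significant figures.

Total volume: dV/dt = Q_in − Q_out = 7.5000 L/min, so V(t) = 657 + 7.5000 t and V(59.7) = 1104.7 L.
Species balance (pure solvent in): dm/dt = −Q_out · m/V(t).
dm/m = −Q_out dt/(V₀ + 7.5000 t); integrating gives ln(m/m₀) = −(Q_out/(Q_in−Q_out)) ln(V/V₀).
m = m₀ (V₀/V)^(Q_out/(Q_in−Q_out)) = 56.6 × (657/1104.7)^(3.4400) = 9.4714 mol.
C = m/V = 9.4714/1104.7 = 0.0085733 mol/L.

0.00857 mol/L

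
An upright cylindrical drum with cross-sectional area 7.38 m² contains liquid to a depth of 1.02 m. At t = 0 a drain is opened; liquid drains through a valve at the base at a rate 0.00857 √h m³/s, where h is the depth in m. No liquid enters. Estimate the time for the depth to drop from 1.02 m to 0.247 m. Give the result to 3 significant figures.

A dh/dt = −Q_out = −0.00857 √h.
∫ h^(−1/2) dh = −(0.00857/A) ∫ dt, giving 2√h = 2√h₀ − (0.00857/A) t.
t = 2A(√h₀ − √h)/0.00857 = 2·7.38·(√1.02 − √0.247)/0.00857
  = 14.760 × (1.0100 − 0.49699) / 0.00857 = 883.46 s.

883 s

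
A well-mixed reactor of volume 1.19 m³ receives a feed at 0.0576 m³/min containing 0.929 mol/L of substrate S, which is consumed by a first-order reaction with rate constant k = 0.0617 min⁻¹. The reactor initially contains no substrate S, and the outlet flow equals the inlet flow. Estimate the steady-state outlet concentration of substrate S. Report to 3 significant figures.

Species balance: V dC/dt = Q C_in − Q C − k V C.
At steady state: 0 = Q C_in − (Q + kV) C_ss, so C_ss = Q C_in/(Q + kV).
C_ss = 0.0576·0.929/(0.0576 + 0.0617·1.19) = 0.053510/0.13102 = 0.40840 mol/L.

0.408 mol/L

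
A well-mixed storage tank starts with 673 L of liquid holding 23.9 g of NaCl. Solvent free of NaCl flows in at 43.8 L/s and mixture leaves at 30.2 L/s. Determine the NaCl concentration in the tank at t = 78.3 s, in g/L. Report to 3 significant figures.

Let m(t) be the amount of NaCl. Volume: V(t) = V₀ + (Q_in − Q_out) t = 673 + 13.600 t; V(78.3) = 1737.9 L.
No NaCl enters, so dm/dt = −Q_out · (m/V).
Separate: dm/m = −Q_out dt/V(t) ⇒ ln(m/m₀) = −(Q_out/(Q_in−Q_out)) ln(V/V₀).
m = m₀ (V₀/V)^(Q_out/(Q_in−Q_out)) = 23.9 × (673/1737.9)^(2.2206) = 2.9074 g.
C = m/V = 2.9074/1737.9 = 0.0016730 g/L.

0.00167 g/L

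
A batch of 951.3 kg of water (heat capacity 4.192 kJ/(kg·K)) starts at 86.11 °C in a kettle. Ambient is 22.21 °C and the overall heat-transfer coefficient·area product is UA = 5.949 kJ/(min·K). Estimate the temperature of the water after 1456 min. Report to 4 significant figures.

29.49 °C

Lumped-capacitance energy balance: M c_p dT/dt = UA(T_amb − T).
dT/dt = (T_ss − T)/τ with T_ss = T_amb = 22.2100 °C, τ = M c_p/UA = 951.3·4.192/5.949 = 670.339 min.
Solution: T(t) = T_ss + (T₀ − T_ss) e^(−t/τ).
T(1456) = 22.2100 + (63.9000)·0.113946 = 29.4911 °C.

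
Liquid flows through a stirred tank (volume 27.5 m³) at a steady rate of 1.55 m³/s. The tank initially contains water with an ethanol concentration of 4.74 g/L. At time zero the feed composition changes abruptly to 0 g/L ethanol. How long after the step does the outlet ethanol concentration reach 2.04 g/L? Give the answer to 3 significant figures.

15.0 s

Species balance: V dC/dt = Q(C_in − C) ⇒ τ = V/Q = 17.742 s.
C(t) = C_in + (C₀ − C_in) e^(−t/τ). Set C = 2.04 and solve for t:
e^(−t/τ) = (C − C_in)/(C₀ − C_in) = (2.04 − 0)/(4.74 − 0) = 0.43038
t = −τ ln(…) = 17.742 × 0.84309 = 14.958 s.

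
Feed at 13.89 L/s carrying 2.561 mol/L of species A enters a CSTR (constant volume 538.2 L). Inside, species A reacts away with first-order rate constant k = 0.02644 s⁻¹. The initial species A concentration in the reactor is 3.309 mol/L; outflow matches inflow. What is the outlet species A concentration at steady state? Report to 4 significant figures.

1.265 mol/L

Species balance: V dC/dt = Q C_in − Q C − k V C.
Steady state (dC/dt = 0): C_ss = Q C_in/(Q + kV) = C_in/(1 + kV/Q).
C_ss = 13.89·2.561/(13.89 + 0.02644·538.2) = 35.5723/28.1200 = 1.26502 mol/L.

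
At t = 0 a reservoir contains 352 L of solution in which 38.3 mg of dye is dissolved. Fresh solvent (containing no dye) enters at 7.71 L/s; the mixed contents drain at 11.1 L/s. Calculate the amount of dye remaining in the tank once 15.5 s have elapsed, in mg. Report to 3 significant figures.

22.6 mg

Total volume: dV/dt = Q_in − Q_out = -3.3900 L/s, so V(t) = 352 − 3.3900 t and V(15.5) = 299.45 L.
No dye enters, so dm/dt = −Q_out · (m/V).
dm/m = −Q_out dt/(V₀ − 3.3900 t); integrating gives ln(m/m₀) = −(Q_out/(Q_in−Q_out)) ln(V/V₀).
m = m₀ (V₀/V)^(Q_out/(Q_in−Q_out)) = 38.3 × (352/299.45)^(-3.2743) = 22.558 mg.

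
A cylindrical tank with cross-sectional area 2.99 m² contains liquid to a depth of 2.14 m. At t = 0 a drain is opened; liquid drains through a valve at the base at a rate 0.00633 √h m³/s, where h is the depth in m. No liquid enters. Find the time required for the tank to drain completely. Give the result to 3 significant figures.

1380 s

With no inflow, A dh/dt = −0.00633 √h.
∫ h^(−1/2) dh = −(0.00633/A) ∫ dt, giving 2√h = 2√h₀ − (0.00633/A) t.
Tank is empty when √h = 0: t_empty = 2A√h₀/0.00633.
t_empty = 2·2.99·√2.14/0.00633 = 5.9800·1.4629/0.00633 = 1382.0 s.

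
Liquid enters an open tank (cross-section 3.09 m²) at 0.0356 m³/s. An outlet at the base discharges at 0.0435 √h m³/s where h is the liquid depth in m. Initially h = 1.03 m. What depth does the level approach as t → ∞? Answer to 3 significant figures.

0.670 m

A dh/dt = Q_in − 0.0435 √h. Steady state requires inflow = outflow:
Q_in = 0.0435 √h_ss ⇒ √h_ss = 0.0356/0.0435 = 0.81839.
h_ss = 0.81839² = 0.66976 m. (Since h₀ = 1.03 m > h_ss, the level will fall toward this value.)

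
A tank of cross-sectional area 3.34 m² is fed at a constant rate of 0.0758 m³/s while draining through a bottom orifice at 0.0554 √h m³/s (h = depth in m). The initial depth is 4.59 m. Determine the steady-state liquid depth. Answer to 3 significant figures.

1.87 m

A dh/dt = Q_in − 0.0554 √h. Steady state requires inflow = outflow:
Q_in = 0.0554 √h_ss ⇒ √h_ss = 0.0758/0.0554 = 1.3682.
h_ss = 1.3682² = 1.8721 m. (Since h₀ = 4.59 m > h_ss, the level will fall toward this value.)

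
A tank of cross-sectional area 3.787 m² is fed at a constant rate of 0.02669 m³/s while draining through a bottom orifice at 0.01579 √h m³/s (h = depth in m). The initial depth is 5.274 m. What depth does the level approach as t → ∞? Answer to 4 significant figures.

2.857 m

Unsteady balance on liquid volume: A dh/dt = Q_in − 0.01579 √h. At steady state dh/dt = 0:
Q_in = 0.01579 √h_ss ⇒ √h_ss = 0.02669/0.01579 = 1.69031.
h_ss = 1.69031² = 2.85715 m. (Since h₀ = 5.274 m > h_ss, the level will fall toward this value.)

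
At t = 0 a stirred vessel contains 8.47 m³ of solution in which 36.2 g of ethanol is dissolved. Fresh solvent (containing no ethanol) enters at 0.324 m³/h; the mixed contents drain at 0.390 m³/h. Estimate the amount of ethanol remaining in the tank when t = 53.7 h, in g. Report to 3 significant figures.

1.47 g

Total volume: dV/dt = Q_in − Q_out = -0.066000 m³/h, so V(t) = 8.47 − 0.066000 t and V(53.7) = 4.9258 m³.
Solute balance: dm/dt = 0 − Q_out C = −Q_out m/V(t).
Separate: dm/m = −Q_out dt/V(t) ⇒ ln(m/m₀) = −(Q_out/(Q_in−Q_out)) ln(V/V₀).
m = m₀ (V₀/V)^(Q_out/(Q_in−Q_out)) = 36.2 × (8.47/4.9258)^(-5.9091) = 1.4712 g.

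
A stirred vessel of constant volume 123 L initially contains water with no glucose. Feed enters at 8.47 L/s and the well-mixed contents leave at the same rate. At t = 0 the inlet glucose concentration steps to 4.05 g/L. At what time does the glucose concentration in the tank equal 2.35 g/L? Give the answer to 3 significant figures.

12.6 s

Mass balance on the solute (V constant): V dC/dt = Q(C_in − C), so τ = V/Q = 14.522 s.
C(t) = C_in + (C₀ − C_in) e^(−t/τ). Set C = 2.35 and solve for t:
e^(−t/τ) = (C − C_in)/(C₀ − C_in) = (2.35 − 4.05)/(0 − 4.05) = 0.41975
t = −τ ln(…) = 14.522 × 0.86809 = 12.606 s.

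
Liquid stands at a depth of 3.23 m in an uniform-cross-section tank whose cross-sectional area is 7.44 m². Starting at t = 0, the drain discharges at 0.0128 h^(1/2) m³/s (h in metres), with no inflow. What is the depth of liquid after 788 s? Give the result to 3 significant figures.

1.25 m

Mass balance (ρ constant): A dh/dt = −0.0128 √h.
This is separable: 2 d(√h)/dt = −0.0128/A, so √h = √h₀ − (0.0128/(2A)) t.
√h = √3.23 − 0.0128·788/(2·7.44) = 1.7972 − 0.67785 = 1.1194.
h = 1.1194² = 1.2530 m.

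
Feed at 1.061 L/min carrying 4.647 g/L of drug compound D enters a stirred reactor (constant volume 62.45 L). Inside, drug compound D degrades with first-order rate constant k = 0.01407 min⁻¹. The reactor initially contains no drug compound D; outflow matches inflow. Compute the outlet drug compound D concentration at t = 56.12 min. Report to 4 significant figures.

2.097 g/L

V dC/dt = Q(C_in − C) − k V C.
This is linear with rate a = Q/V + k = 0.0310596 min⁻¹.
C_ss = Q C_in/(Q + kV) = 2.54191 g/L; C(t) = C_ss + (C₀ − C_ss) e^(−a t).
C(56.12) = 2.54191 + (-2.54191)·e^(−0.0310596·56.12) = 2.54191 + (-2.54191)·0.174983 = 2.09712 g/L.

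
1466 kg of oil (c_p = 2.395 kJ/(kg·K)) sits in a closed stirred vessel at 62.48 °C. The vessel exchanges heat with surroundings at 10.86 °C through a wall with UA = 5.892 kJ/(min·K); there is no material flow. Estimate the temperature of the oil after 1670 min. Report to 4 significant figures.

Lumped-capacitance energy balance: M c_p dT/dt = UA(T_amb − T).
dT/dt = (T_ss − T)/τ with T_ss = T_amb = 10.8600 °C, τ = M c_p/UA = 1466·2.395/5.892 = 595.905 min.
Solution: T(t) = T_ss + (T₀ − T_ss) e^(−t/τ).
T(1670) = 10.8600 + (51.6200)·0.0606605 = 13.9913 °C.

13.99 °C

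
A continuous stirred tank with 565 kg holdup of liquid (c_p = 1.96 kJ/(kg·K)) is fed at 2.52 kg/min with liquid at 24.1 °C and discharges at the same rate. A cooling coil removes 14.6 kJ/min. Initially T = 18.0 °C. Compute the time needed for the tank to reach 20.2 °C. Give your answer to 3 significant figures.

270 min

Energy balance: M c_p dT/dt = ṁ c_p (T_in − T) − 14.6.
τ = M/ṁ = 224.21 min; T_ss = T_in − Q̇/(ṁ c_p) = 21.144 °C.
T(t) = T_ss + (T₀ − T_ss) e^(−t/τ). Set T = 20.2:
e^(−t/τ) = (20.2 − 21.144)/(18.0 − 21.144) = 0.30027
t = −224.21 · ln(0.30027) = 269.74 min.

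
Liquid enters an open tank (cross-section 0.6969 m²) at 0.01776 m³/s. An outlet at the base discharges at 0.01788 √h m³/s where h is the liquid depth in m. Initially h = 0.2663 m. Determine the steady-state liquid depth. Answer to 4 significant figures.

Level balance: A dh/dt = 0.01776 − 0.01788 √h. Setting dh/dt = 0:
Q_in = 0.01788 √h_ss ⇒ √h_ss = 0.01776/0.01788 = 0.993289.
h_ss = 0.993289² = 0.986622 m. (Since h₀ = 0.2663 m < h_ss, the level will rise toward this value.)

0.9866 m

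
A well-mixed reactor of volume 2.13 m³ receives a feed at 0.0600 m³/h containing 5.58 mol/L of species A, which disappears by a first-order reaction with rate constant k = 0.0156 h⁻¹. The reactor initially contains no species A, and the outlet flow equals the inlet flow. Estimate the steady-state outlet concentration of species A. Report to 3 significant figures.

3.59 mol/L

Species balance: V dC/dt = Q C_in − Q C − k V C.
Steady state (dC/dt = 0): C_ss = Q C_in/(Q + kV) = C_in/(1 + kV/Q).
C_ss = 0.0600·5.58/(0.0600 + 0.0156·2.13) = 0.33480/0.093228 = 3.5912 mol/L.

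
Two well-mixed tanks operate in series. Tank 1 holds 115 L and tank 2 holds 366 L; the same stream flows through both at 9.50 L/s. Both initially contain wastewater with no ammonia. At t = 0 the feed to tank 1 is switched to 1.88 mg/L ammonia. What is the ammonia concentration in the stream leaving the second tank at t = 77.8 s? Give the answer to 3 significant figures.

1.52 mg/L

Each tank obeys Vᵢ dCᵢ/dt = Q(Cᵢ₋₁ − Cᵢ), so τᵢ = Vᵢ/Q.
τ₁ = 115/9.50 = 12.105 s; τ₂ = 366/9.50 = 38.526 s.
Solving the cascade with C₁(0)=C₂(0)=0 gives C₂(t) = C_in[1 − (τ₁ e^(−t/τ₁) − τ₂ e^(−t/τ₂))/(τ₁ − τ₂)].
At t = 77.8: e^(−t/τ₁) = 0.0016174, e^(−t/τ₂) = 0.13274.
C₂ = 1.88·[1 − (12.105·0.0016174 − 38.526·0.13274)/(-26.421)] = 1.88·0.80719 = 1.5175 mg/L.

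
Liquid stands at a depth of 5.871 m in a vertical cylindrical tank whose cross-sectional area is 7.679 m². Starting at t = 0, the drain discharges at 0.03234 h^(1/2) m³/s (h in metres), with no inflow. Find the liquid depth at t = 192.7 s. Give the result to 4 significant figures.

4.069 m

Volume balance on the tank: A dh/dt = −0.03234 √h.
∫ h^(−1/2) dh = −(0.03234/A) ∫ dt, giving 2√h = 2√h₀ − (0.03234/A) t.
√h = √5.871 − 0.03234·192.7/(2·7.679) = 2.42301 − 0.405777 = 2.01724.
h = 2.01724² = 4.06925 m.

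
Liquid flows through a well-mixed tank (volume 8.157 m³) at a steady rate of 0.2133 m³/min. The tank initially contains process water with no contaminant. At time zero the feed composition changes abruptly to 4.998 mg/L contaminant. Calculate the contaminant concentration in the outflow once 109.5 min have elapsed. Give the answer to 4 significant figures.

4.713 mg/L

Species balance on the tank: V dC/dt = Q(C_in − C).
Time constant τ = V/Q = 8.157/0.2133 = 38.2419 min.
Solution: C(t) = C_in + (C₀ − C_in) e^(−t/τ).
C(109.5) = 4.998 + (0 − 4.998)·e^(−109.5/38.2419) = 4.998 + (-4.99800)·0.0570772 = 4.71273 mg/L.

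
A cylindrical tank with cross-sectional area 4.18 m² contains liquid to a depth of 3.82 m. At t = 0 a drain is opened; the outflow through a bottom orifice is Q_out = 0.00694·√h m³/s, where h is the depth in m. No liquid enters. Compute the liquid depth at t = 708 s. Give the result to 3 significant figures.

A dh/dt = −Q_out = −0.00694 √h.
∫ h^(−1/2) dh = −(0.00694/A) ∫ dt, giving 2√h = 2√h₀ − (0.00694/A) t.
√h = √3.82 − 0.00694·708/(2·4.18) = 1.9545 − 0.58774 = 1.3667.
h = 1.3667² = 1.8680 m.

1.87 m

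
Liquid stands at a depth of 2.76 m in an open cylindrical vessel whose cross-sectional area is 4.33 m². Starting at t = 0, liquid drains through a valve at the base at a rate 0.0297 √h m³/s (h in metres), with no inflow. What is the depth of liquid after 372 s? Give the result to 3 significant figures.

Unsteady balance on liquid volume: A dh/dt = −0.0297 √h.
Separate and integrate: 2(√h − √h₀) = −(0.0297/A) t.
√h = √2.76 − 0.0297·372/(2·4.33) = 1.6613 − 1.2758 = 0.38553.
h = 0.38553² = 0.14863 m.

0.149 m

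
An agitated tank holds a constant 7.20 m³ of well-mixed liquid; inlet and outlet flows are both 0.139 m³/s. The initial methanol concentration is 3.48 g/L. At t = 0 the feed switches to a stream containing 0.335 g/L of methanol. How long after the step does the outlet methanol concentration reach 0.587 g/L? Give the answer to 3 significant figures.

131 s

Transient balance on the dissolved component: V dC/dt = Q(C_in − C), so τ = V/Q = 51.799 s.
C(t) = C_in + (C₀ − C_in) e^(−t/τ). Set C = 0.587 and solve for t:
e^(−t/τ) = (C − C_in)/(C₀ − C_in) = (0.587 − 0.335)/(3.48 − 0.335) = 0.080127
t = −τ ln(…) = 51.799 × 2.5241 = 130.75 s.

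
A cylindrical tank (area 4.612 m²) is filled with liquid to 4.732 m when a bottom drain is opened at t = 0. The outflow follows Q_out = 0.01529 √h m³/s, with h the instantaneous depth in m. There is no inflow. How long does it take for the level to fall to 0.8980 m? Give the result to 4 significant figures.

740.6 s

Mass balance (ρ constant): A dh/dt = −0.01529 √h.
∫ h^(−1/2) dh = −(0.01529/A) ∫ dt, giving 2√h = 2√h₀ − (0.01529/A) t.
t = 2A(√h₀ − √h)/0.01529 = 2·4.612·(√4.732 − √0.8980)/0.01529
  = 9.22400 × (2.17532 − 0.947629) / 0.01529 = 740.627 s.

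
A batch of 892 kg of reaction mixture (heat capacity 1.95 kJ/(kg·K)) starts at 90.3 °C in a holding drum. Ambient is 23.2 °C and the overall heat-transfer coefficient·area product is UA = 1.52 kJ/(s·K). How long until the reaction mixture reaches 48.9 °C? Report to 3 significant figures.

Heat balance on the well-mixed liquid: M c_p dT/dt = −UA(T − T_amb).
τ = M c_p/UA = 1144.3 s; T_ss = T_amb = 23.200 °C.
T(t) = T_ss + (T₀ − T_ss)e^(−t/τ); set T = 48.9:
t = −τ ln[(T − T_ss)/(T₀ − T_ss)] = −1144.3 · ln(0.38301) = 1098.2 s.

1100 s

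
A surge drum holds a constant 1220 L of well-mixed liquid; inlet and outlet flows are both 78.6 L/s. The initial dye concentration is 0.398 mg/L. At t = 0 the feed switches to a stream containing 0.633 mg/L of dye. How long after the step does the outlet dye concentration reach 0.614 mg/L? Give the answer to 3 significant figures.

39.0 s

Species balance: V dC/dt = Q(C_in − C) ⇒ τ = V/Q = 15.522 s.
C(t) = C_in + (C₀ − C_in) e^(−t/τ). Set C = 0.614 and solve for t:
e^(−t/τ) = (C − C_in)/(C₀ − C_in) = (0.614 − 0.633)/(0.398 − 0.633) = 0.080851
t = −τ ln(…) = 15.522 × 2.5151 = 39.039 s.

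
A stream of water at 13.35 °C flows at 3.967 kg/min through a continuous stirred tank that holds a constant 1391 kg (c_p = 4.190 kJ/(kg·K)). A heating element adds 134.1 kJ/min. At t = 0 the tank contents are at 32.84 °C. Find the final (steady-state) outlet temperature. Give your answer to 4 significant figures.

M c_p dT/dt = ṁ c_p (T_in − T) + Q̇.
At steady state dT/dt = 0 ⇒ T_ss = T_in + Q̇/(ṁ c_p) = 13.35 + 134.1/(3.967·4.190) = 21.4178 °C.

21.42 °C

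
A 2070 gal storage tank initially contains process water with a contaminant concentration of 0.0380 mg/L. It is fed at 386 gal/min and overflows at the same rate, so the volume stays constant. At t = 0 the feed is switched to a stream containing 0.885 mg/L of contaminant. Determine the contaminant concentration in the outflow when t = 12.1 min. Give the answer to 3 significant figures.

0.796 mg/L

Accumulation = in − out for the solute gives V dC/dt = Q(C_in − C).
Time constant τ = V/Q = 2070/386 = 5.3627 min.
C approaches C_in exponentially: C(t) = C_in + (C₀ − C_in) e^(−t/τ).
C(12.1) = 0.885 + (0.0380 − 0.885)·e^(−12.1/5.3627) = 0.885 + (-0.84700)·0.10473 = 0.79629 mg/L.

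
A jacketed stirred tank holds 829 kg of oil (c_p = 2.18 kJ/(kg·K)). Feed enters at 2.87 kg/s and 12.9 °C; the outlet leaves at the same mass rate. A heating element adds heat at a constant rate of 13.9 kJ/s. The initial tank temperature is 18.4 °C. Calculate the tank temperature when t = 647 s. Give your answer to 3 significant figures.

Heat balance on the well-mixed liquid: M c_p dT/dt = ṁ c_p (T_in − T) + 13.9.
τ = M/ṁ = 288.85 s; T_ss = T_in + Q̇/(ṁ c_p) = 12.9 + 13.9/(2.87·2.18) = 15.122 °C.
Integrating: T(t) = T_ss + (T₀ − T_ss) e^(−t/τ).
T(647) = 15.122 + (3.2783)·e^(−647/288.85) = 15.122 + (3.2783)·0.10647 = 15.471 °C.

15.5 °C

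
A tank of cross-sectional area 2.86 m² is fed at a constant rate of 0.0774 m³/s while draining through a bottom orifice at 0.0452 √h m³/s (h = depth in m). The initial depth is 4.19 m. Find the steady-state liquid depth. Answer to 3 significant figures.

Level balance: A dh/dt = 0.0774 − 0.0452 √h. Setting dh/dt = 0:
Q_in = 0.0452 √h_ss ⇒ √h_ss = 0.0774/0.0452 = 1.7124.
h_ss = 1.7124² = 2.9323 m. (Since h₀ = 4.19 m > h_ss, the level will fall toward this value.)

2.93 m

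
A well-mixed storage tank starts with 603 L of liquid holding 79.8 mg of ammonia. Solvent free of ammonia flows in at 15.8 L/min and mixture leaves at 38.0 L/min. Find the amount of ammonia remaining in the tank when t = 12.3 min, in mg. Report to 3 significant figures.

Total volume: dV/dt = Q_in − Q_out = -22.200 L/min, so V(t) = 603 − 22.200 t and V(12.3) = 329.94 L.
No ammonia enters, so dm/dt = −Q_out · (m/V).
dm/m = −Q_out dt/(V₀ − 22.200 t); integrating gives ln(m/m₀) = −(Q_out/(Q_in−Q_out)) ln(V/V₀).
m = m₀ (V₀/V)^(Q_out/(Q_in−Q_out)) = 79.8 × (603/329.94)^(-1.7117) = 28.427 mg.

28.4 mg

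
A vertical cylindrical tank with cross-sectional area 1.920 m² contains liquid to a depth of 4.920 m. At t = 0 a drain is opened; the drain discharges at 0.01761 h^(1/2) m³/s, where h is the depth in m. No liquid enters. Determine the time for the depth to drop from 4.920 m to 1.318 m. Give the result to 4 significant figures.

Unsteady balance on liquid volume: A dh/dt = −0.01761 √h.
Separate and integrate: 2(√h − √h₀) = −(0.01761/A) t.
t = 2A(√h₀ − √h)/0.01761 = 2·1.920·(√4.920 − √1.318)/0.01761
  = 3.84000 × (2.21811 − 1.14804) / 0.01761 = 233.336 s.

233.3 s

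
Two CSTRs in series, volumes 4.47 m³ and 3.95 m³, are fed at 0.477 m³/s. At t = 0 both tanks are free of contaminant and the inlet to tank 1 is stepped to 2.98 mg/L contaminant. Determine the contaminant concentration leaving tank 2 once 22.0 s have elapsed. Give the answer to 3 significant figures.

Species balance on tank i: dCᵢ/dt = (Cᵢ₋₁ − Cᵢ)/τᵢ with τᵢ = Vᵢ/Q.
τ₁ = 4.47/0.477 = 9.3711 s; τ₂ = 3.95/0.477 = 8.2809 s.
Solving the cascade with C₁(0)=C₂(0)=0 gives C₂(t) = C_in[1 − (τ₁ e^(−t/τ₁) − τ₂ e^(−t/τ₂))/(τ₁ − τ₂)].
At t = 22.0: e^(−t/τ₁) = 0.095593, e^(−t/τ₂) = 0.070179.
C₂ = 2.98·[1 − (9.3711·0.095593 − 8.2809·0.070179)/(1.0901)] = 2.98·0.71135 = 2.1198 mg/L.

2.12 mg/L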